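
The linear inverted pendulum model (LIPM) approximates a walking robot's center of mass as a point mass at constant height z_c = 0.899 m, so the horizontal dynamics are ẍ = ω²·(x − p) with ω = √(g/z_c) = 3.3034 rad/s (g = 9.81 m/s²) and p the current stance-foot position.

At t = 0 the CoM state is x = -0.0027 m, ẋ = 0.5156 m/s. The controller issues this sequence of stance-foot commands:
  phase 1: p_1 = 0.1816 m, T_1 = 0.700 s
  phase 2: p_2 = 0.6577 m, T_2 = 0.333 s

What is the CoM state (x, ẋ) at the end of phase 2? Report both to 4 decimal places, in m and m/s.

phase 1: p=0.1816, T=0.700, ωT=2.312380, cosh=5.098728, sinh=4.999703; start (x,ẋ)=(-0.002700, 0.515600) → end (x,ẋ)=(0.022266, -0.414998)
phase 2: p=0.6577, T=0.333, ωT=1.100032, cosh=1.668562, sinh=1.335701; start (x,ẋ)=(0.022266, -0.414998) → end (x,ẋ)=(-0.570361, -3.496210)

x = -0.5704, ẋ = -3.4962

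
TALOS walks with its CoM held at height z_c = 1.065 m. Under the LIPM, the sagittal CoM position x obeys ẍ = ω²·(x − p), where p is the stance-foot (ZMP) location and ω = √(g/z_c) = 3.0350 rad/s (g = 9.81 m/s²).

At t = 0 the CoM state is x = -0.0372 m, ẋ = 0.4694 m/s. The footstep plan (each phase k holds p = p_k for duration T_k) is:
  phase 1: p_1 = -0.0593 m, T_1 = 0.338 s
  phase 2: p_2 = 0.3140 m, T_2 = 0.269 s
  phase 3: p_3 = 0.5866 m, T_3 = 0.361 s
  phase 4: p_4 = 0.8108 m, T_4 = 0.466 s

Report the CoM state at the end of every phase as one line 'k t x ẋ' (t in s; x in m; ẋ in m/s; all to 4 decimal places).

1 0.3380 0.1635 0.8203
2 0.6070 0.3565 0.6934
3 0.9680 0.5075 0.2252
4 1.4340 0.2936 -1.2911

phase 1: p=-0.0593, T=0.338, ωT=1.025830, cosh=1.573954, sinh=1.215455; start (x,ẋ)=(-0.037200, 0.469400) → end (x,ẋ)=(0.163469, 0.820339)
phase 2: p=0.3140, T=0.269, ωT=0.816415, cosh=1.352194, sinh=0.910181; start (x,ẋ)=(0.163469, 0.820339) → end (x,ẋ)=(0.356469, 0.693432)
phase 3: p=0.5866, T=0.361, ωT=1.095635, cosh=1.662704, sinh=1.328377; start (x,ẋ)=(0.356469, 0.693432) → end (x,ẋ)=(0.507466, 0.225171)
phase 4: p=0.8108, T=0.466, ωT=1.414310, cosh=2.178370, sinh=1.935277; start (x,ẋ)=(0.507466, 0.225171) → end (x,ẋ)=(0.293606, -1.291149)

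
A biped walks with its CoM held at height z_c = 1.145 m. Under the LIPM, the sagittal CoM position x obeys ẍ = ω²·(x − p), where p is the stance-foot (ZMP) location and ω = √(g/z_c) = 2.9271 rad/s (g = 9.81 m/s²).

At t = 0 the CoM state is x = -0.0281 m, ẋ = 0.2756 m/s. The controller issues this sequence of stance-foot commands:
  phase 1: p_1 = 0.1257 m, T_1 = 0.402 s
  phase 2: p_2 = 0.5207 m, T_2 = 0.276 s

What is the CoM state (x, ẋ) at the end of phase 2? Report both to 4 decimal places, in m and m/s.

phase 1: p=0.1257, T=0.402, ωT=1.176694, cosh=1.775965, sinh=1.467669; start (x,ẋ)=(-0.028100, 0.275600) → end (x,ẋ)=(-0.009256, -0.171271)
phase 2: p=0.5207, T=0.276, ωT=0.807880, cosh=1.344474, sinh=0.898672; start (x,ẋ)=(-0.009256, -0.171271) → end (x,ẋ)=(-0.244395, -1.624319)

x = -0.2444, ẋ = -1.6243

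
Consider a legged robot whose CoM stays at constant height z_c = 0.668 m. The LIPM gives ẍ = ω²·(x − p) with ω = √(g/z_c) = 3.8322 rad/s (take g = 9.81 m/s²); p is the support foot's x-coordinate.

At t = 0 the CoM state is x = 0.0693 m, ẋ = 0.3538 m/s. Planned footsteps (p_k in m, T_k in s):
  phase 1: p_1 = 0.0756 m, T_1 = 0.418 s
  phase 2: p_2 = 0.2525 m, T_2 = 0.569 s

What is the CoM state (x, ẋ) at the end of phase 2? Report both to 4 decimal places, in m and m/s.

x = 1.3476, ẋ = 4.2819

phase 1: p=0.0756, T=0.418, ωT=1.601860, cosh=2.581887, sinh=2.380365; start (x,ẋ)=(0.069300, 0.353800) → end (x,ẋ)=(0.279096, 0.856003)
phase 2: p=0.2525, T=0.569, ωT=2.180522, cosh=4.481953, sinh=4.368970; start (x,ẋ)=(0.279096, 0.856003) → end (x,ẋ)=(1.347606, 4.281862)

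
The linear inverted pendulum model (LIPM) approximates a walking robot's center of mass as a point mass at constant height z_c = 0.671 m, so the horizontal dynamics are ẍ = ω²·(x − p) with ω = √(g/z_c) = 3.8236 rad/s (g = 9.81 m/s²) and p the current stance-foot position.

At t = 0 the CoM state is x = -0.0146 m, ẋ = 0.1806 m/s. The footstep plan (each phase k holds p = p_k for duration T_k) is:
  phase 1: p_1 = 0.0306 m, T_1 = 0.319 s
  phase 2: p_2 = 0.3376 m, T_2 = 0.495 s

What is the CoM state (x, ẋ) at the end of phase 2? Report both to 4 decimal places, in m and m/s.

x = -0.6835, ẋ = -3.7118

phase 1: p=0.0306, T=0.319, ωT=1.219728, cosh=1.840789, sinh=1.545479; start (x,ẋ)=(-0.014600, 0.180600) → end (x,ẋ)=(0.020394, 0.065346)
phase 2: p=0.3376, T=0.495, ωT=1.892682, cosh=3.393906, sinh=3.243239; start (x,ẋ)=(0.020394, 0.065346) → end (x,ẋ)=(-0.683540, -3.711845)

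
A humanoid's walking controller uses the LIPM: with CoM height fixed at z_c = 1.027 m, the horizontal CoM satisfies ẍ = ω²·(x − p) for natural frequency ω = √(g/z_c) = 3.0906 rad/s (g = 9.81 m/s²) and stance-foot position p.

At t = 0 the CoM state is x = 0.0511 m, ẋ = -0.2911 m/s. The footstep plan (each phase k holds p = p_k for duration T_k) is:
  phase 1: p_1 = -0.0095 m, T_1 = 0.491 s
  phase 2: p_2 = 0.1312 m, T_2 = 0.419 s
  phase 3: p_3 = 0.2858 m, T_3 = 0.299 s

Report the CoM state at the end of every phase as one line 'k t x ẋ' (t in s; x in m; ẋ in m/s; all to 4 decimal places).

1 0.4910 -0.0691 -0.2892
2 0.9100 -0.4199 -1.6128
3 1.2090 -1.2971 -4.6667

phase 1: p=-0.0095, T=0.491, ωT=1.517485, cosh=2.390001, sinh=2.170738; start (x,ẋ)=(0.051100, -0.291100) → end (x,ẋ)=(-0.069125, -0.289171)
phase 2: p=0.1312, T=0.419, ωT=1.294961, cosh=1.962382, sinh=1.688473; start (x,ẋ)=(-0.069125, -0.289171) → end (x,ẋ)=(-0.419896, -1.612840)
phase 3: p=0.2858, T=0.299, ωT=0.924089, cosh=1.458233, sinh=1.061340; start (x,ẋ)=(-0.419896, -1.612840) → end (x,ẋ)=(-1.297133, -4.666704)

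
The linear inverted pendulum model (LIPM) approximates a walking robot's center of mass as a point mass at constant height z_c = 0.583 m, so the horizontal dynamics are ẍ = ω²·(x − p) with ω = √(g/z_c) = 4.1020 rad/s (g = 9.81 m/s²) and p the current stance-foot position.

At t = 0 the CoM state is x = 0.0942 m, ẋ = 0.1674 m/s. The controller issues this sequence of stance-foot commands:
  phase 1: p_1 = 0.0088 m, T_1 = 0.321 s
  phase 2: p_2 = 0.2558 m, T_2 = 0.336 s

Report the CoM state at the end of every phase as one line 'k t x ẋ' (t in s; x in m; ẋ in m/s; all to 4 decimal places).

1 0.3210 0.2502 0.9413
2 0.6570 0.6704 1.9438

phase 1: p=0.0088, T=0.321, ωT=1.316742, cosh=1.999626, sinh=1.731619; start (x,ẋ)=(0.094200, 0.167400) → end (x,ẋ)=(0.250234, 0.941342)
phase 2: p=0.2558, T=0.336, ωT=1.378272, cosh=2.110026, sinh=1.858013; start (x,ẋ)=(0.250234, 0.941342) → end (x,ẋ)=(0.670440, 1.943838)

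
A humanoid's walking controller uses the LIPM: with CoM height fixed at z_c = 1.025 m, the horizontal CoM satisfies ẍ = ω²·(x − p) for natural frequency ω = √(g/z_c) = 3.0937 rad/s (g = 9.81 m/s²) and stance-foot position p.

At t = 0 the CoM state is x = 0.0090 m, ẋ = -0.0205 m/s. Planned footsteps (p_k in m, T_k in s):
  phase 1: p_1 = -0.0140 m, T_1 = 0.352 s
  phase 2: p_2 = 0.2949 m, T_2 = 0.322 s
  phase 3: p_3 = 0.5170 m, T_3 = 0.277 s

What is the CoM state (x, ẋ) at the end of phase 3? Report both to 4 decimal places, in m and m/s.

x = -0.6454, ẋ = -3.1594

phase 1: p=-0.0140, T=0.352, ωT=1.088982, cosh=1.653904, sinh=1.317345; start (x,ẋ)=(0.009000, -0.020500) → end (x,ẋ)=(0.015311, 0.059831)
phase 2: p=0.2949, T=0.322, ωT=0.996171, cosh=1.538593, sinh=1.169302; start (x,ẋ)=(0.015311, 0.059831) → end (x,ẋ)=(-0.112660, -0.919351)
phase 3: p=0.5170, T=0.277, ωT=0.856955, cosh=1.390214, sinh=0.965761; start (x,ẋ)=(-0.112660, -0.919351) → end (x,ẋ)=(-0.645357, -3.159379)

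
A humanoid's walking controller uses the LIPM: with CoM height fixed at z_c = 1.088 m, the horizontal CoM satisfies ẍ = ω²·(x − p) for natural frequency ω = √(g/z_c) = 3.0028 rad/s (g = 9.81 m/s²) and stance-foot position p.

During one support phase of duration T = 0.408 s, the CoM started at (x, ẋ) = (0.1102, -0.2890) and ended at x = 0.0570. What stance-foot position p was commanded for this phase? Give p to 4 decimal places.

p = -0.0034

ωT = 3.0028·0.408 = 1.225142; cosh(ωT) = 1.849183, sinh(ωT) = 1.555467
x(T) = p + (x₀−p)·cosh(ωT) + (ẋ₀/ω)·sinh(ωT) ⇒ p·(1 − cosh) = x(T) − x₀·cosh − (ẋ₀/ω)·sinh
numerator   = 0.0570 − (0.1102)·1.849183 − (-0.2890/3.0028)·1.555467 = 0.002924
denominator = 1 − 1.849183 = -0.849183
p = 0.002924 / -0.849183 = -0.0034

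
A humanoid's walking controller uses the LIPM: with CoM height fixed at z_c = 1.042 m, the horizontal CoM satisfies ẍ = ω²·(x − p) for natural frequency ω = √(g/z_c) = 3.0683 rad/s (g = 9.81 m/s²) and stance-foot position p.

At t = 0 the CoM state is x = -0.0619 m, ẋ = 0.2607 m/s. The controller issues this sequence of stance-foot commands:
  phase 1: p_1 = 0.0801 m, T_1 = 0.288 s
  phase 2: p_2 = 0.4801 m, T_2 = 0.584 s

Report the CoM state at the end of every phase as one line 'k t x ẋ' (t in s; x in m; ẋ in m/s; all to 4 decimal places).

1 0.2880 -0.0358 -0.0678
2 0.8720 -1.1753 -4.8267

phase 1: p=0.0801, T=0.288, ωT=0.883670, cosh=1.416514, sinh=1.003251; start (x,ẋ)=(-0.061900, 0.260700) → end (x,ẋ)=(-0.035803, -0.067830)
phase 2: p=0.4801, T=0.584, ωT=1.791887, cosh=3.083706, sinh=2.917061; start (x,ẋ)=(-0.035803, -0.067830) → end (x,ẋ)=(-1.175280, -4.826715)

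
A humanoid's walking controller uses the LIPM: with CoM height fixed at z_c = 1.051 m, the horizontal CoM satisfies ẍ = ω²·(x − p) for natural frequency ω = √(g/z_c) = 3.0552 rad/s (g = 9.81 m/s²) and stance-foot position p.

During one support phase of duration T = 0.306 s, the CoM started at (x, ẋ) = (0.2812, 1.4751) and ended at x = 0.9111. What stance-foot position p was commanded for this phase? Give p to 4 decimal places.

p = 0.0474

ωT = 3.0552·0.306 = 0.934891; cosh(ωT) = 1.469782, sinh(ωT) = 1.077154
x(T) = p + (x₀−p)·cosh(ωT) + (ẋ₀/ω)·sinh(ωT) ⇒ p·(1 − cosh) = x(T) − x₀·cosh − (ẋ₀/ω)·sinh
numerator   = 0.9111 − (0.2812)·1.469782 − (1.4751/3.0552)·1.077154 = -0.022270
denominator = 1 − 1.469782 = -0.469782
p = -0.022270 / -0.469782 = 0.0474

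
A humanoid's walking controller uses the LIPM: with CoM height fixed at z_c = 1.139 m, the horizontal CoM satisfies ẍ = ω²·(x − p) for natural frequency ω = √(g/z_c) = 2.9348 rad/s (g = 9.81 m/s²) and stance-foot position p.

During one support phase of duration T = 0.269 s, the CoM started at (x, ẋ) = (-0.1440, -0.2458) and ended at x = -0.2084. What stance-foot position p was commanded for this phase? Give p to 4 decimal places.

p = -0.1708

ωT = 2.9348·0.269 = 0.789461; cosh(ωT) = 1.328149, sinh(ωT) = 0.874060
x(T) = p + (x₀−p)·cosh(ωT) + (ẋ₀/ω)·sinh(ωT) ⇒ p·(1 − cosh) = x(T) − x₀·cosh − (ẋ₀/ω)·sinh
numerator   = -0.2084 − (-0.1440)·1.328149 − (-0.2458/2.9348)·0.874060 = 0.056059
denominator = 1 − 1.328149 = -0.328149
p = 0.056059 / -0.328149 = -0.1708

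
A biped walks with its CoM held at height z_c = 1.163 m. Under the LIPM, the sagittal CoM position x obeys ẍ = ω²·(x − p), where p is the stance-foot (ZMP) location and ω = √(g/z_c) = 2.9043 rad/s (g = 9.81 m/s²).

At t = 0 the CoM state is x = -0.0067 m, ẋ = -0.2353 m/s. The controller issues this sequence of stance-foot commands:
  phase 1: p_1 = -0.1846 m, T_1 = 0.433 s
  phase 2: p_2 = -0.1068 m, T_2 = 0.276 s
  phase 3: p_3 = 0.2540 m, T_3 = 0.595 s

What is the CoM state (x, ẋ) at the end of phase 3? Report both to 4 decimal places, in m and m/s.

x = 0.8559, ẋ = 1.9351

phase 1: p=-0.1846, T=0.433, ωT=1.257562, cosh=1.900592, sinh=1.616245; start (x,ẋ)=(-0.006700, -0.235300) → end (x,ẋ)=(0.022571, 0.387864)
phase 2: p=-0.1068, T=0.276, ωT=0.801587, cosh=1.338846, sinh=0.890229; start (x,ẋ)=(0.022571, 0.387864) → end (x,ẋ)=(0.185296, 0.853777)
phase 3: p=0.2540, T=0.595, ωT=1.728058, cosh=2.903671, sinh=2.726042; start (x,ẋ)=(0.185296, 0.853777) → end (x,ẋ)=(0.855881, 1.935141)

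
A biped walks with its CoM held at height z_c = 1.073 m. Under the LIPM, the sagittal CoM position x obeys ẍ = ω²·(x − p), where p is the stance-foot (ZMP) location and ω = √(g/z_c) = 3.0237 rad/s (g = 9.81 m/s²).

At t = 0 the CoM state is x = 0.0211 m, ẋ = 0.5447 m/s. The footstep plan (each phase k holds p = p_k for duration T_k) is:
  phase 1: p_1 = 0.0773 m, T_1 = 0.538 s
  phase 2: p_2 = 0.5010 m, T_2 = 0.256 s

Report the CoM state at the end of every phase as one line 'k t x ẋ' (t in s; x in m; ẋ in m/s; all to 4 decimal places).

phase 1: p=0.0773, T=0.538, ωT=1.626751, cosh=2.641942, sinh=2.445375; start (x,ẋ)=(0.021100, 0.544700) → end (x,ẋ)=(0.369341, 1.023519)
phase 2: p=0.5010, T=0.256, ωT=0.774067, cosh=1.314851, sinh=0.853717; start (x,ẋ)=(0.369341, 1.023519) → end (x,ẋ)=(0.616871, 1.005913)

1 0.5380 0.3693 1.0235
2 0.7940 0.6169 1.0059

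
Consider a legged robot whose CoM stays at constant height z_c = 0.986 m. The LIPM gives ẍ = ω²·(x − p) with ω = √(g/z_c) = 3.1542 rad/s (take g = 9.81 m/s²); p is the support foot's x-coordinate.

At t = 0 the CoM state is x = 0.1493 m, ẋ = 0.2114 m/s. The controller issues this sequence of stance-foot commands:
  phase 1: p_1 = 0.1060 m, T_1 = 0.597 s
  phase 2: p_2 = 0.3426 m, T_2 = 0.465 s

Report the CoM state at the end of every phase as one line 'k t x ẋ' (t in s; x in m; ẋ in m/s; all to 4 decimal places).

phase 1: p=0.1060, T=0.597, ωT=1.883057, cosh=3.362848, sinh=3.210724; start (x,ẋ)=(0.149300, 0.211400) → end (x,ẋ)=(0.466800, 1.149417)
phase 2: p=0.3426, T=0.465, ωT=1.466703, cosh=2.282802, sinh=2.052117; start (x,ẋ)=(0.466800, 1.149417) → end (x,ẋ)=(1.373932, 3.427809)

1 0.5970 0.4668 1.1494
2 1.0620 1.3739 3.4278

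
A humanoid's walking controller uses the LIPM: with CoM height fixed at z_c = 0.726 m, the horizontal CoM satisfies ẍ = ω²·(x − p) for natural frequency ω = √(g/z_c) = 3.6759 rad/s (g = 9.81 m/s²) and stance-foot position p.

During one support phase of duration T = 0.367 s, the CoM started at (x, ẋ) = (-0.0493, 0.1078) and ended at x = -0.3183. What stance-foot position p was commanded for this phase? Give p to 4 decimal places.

ωT = 3.6759·0.367 = 1.349055; cosh(ωT) = 2.056634, sinh(ωT) = 1.797149
x(T) = p + (x₀−p)·cosh(ωT) + (ẋ₀/ω)·sinh(ωT) ⇒ p·(1 − cosh) = x(T) − x₀·cosh − (ẋ₀/ω)·sinh
numerator   = -0.3183 − (-0.0493)·2.056634 − (0.1078/3.6759)·1.797149 = -0.269611
denominator = 1 − 2.056634 = -1.056634
p = -0.269611 / -1.056634 = 0.2552

p = 0.2552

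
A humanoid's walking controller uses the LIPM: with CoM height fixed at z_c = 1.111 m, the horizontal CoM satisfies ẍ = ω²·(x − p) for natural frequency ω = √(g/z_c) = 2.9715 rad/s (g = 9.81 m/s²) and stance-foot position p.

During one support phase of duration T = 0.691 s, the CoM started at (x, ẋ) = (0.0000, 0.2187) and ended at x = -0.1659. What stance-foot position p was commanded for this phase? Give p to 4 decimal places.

ωT = 2.9715·0.691 = 2.053306; cosh(ωT) = 3.960969, sinh(ωT) = 3.832659
x(T) = p + (x₀−p)·cosh(ωT) + (ẋ₀/ω)·sinh(ωT) ⇒ p·(1 − cosh) = x(T) − x₀·cosh − (ẋ₀/ω)·sinh
numerator   = -0.1659 − (-0.0000)·3.960969 − (0.2187/2.9715)·3.832659 = -0.447981
denominator = 1 − 3.960969 = -2.960969
p = -0.447981 / -2.960969 = 0.1513

p = 0.1513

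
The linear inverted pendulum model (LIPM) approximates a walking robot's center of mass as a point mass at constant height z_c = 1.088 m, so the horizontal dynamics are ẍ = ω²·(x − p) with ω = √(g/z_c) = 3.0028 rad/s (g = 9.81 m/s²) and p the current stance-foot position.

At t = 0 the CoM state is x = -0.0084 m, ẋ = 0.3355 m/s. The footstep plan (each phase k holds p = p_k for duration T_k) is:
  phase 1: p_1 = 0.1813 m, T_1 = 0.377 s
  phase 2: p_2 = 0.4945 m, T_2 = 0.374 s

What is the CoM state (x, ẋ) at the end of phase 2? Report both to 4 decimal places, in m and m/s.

phase 1: p=0.1813, T=0.377, ωT=1.132056, cosh=1.712198, sinh=1.389828; start (x,ẋ)=(-0.008400, 0.335500) → end (x,ẋ)=(0.011780, -0.217247)
phase 2: p=0.4945, T=0.374, ωT=1.123047, cosh=1.699747, sinh=1.374460; start (x,ẋ)=(0.011780, -0.217247) → end (x,ẋ)=(-0.425441, -2.361560)

x = -0.4254, ẋ = -2.3616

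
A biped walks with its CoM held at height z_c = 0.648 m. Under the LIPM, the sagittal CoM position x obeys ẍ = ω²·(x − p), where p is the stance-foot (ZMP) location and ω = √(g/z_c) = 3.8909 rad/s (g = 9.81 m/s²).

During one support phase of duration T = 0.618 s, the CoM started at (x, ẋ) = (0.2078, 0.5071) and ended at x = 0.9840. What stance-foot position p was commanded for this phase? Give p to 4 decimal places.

p = 0.1946

ωT = 3.8909·0.618 = 2.404576; cosh(ωT) = 5.582020, sinh(ωT) = 5.491716
x(T) = p + (x₀−p)·cosh(ωT) + (ẋ₀/ω)·sinh(ωT) ⇒ p·(1 − cosh) = x(T) − x₀·cosh − (ẋ₀/ω)·sinh
numerator   = 0.9840 − (0.2078)·5.582020 − (0.5071/3.8909)·5.491716 = -0.891678
denominator = 1 − 5.582020 = -4.582020
p = -0.891678 / -4.582020 = 0.1946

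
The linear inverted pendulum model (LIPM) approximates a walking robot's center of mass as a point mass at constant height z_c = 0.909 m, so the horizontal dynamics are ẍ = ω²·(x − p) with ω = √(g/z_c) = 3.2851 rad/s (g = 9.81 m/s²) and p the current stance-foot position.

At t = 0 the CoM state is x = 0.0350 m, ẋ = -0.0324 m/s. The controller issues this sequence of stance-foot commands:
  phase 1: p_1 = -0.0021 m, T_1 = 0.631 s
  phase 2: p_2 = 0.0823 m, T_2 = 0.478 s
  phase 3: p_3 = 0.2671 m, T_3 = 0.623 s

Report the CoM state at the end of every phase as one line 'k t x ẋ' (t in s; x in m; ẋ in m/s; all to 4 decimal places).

1 0.6310 0.1091 0.3459
2 1.1090 0.3916 1.0699
3 1.7320 1.9969 5.7678

phase 1: p=-0.0021, T=0.631, ωT=2.072898, cosh=4.036822, sinh=3.911001; start (x,ẋ)=(0.035000, -0.032400) → end (x,ẋ)=(0.109093, 0.345869)
phase 2: p=0.0823, T=0.478, ωT=1.570278, cosh=2.507986, sinh=2.299998; start (x,ẋ)=(0.109093, 0.345869) → end (x,ẋ)=(0.391650, 1.069875)
phase 3: p=0.2671, T=0.623, ωT=2.046617, cosh=3.935420, sinh=3.806249; start (x,ẋ)=(0.391650, 1.069875) → end (x,ẋ)=(1.996856, 5.767766)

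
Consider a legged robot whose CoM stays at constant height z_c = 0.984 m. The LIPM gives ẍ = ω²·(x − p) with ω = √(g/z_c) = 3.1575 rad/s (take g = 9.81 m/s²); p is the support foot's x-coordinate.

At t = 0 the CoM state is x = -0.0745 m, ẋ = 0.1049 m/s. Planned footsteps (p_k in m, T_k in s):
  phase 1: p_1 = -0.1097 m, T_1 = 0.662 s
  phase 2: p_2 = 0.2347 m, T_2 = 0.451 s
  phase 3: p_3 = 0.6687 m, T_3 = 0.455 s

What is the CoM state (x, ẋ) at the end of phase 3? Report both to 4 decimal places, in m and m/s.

x = 1.5199, ẋ = 3.0755

phase 1: p=-0.1097, T=0.662, ωT=2.090265, cosh=4.105356, sinh=3.981702; start (x,ẋ)=(-0.074500, 0.104900) → end (x,ẋ)=(0.167091, 0.873194)
phase 2: p=0.2347, T=0.451, ωT=1.424033, cosh=2.197289, sinh=1.956548; start (x,ẋ)=(0.167091, 0.873194) → end (x,ẋ)=(0.627218, 1.500982)
phase 3: p=0.6687, T=0.455, ωT=1.436663, cosh=2.222176, sinh=1.984456; start (x,ẋ)=(0.627218, 1.500982) → end (x,ẋ)=(1.519872, 3.075525)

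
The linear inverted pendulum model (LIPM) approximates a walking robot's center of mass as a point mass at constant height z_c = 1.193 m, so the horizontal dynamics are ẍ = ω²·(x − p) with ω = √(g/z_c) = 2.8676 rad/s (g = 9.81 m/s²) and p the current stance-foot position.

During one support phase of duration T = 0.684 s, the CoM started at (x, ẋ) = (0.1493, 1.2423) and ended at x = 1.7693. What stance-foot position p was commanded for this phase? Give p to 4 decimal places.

ωT = 2.8676·0.684 = 1.961438; cosh(ωT) = 3.625101, sinh(ωT) = 3.484445
x(T) = p + (x₀−p)·cosh(ωT) + (ẋ₀/ω)·sinh(ωT) ⇒ p·(1 − cosh) = x(T) − x₀·cosh − (ẋ₀/ω)·sinh
numerator   = 1.7693 − (0.1493)·3.625101 − (1.2423/2.8676)·3.484445 = -0.281457
denominator = 1 − 3.625101 = -2.625101
p = -0.281457 / -2.625101 = 0.1072

p = 0.1072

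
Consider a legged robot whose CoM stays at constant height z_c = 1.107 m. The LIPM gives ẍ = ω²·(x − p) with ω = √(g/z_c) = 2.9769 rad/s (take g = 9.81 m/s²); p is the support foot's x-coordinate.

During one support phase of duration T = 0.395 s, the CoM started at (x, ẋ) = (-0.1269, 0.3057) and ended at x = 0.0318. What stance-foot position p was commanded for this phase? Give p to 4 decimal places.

ωT = 2.9769·0.395 = 1.175876; cosh(ωT) = 1.774764, sinh(ωT) = 1.466215
x(T) = p + (x₀−p)·cosh(ωT) + (ẋ₀/ω)·sinh(ωT) ⇒ p·(1 − cosh) = x(T) − x₀·cosh − (ẋ₀/ω)·sinh
numerator   = 0.0318 − (-0.1269)·1.774764 − (0.3057/2.9769)·1.466215 = 0.106451
denominator = 1 − 1.774764 = -0.774764
p = 0.106451 / -0.774764 = -0.1374

p = -0.1374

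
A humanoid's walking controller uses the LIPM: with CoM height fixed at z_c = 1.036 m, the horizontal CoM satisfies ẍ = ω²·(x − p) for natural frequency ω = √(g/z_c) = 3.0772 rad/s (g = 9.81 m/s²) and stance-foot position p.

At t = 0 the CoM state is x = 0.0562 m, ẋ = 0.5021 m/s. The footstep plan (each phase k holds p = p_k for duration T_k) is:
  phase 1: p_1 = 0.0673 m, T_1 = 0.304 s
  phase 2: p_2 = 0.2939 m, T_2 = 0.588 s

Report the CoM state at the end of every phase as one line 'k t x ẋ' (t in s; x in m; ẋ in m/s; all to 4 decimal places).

phase 1: p=0.0673, T=0.304, ωT=0.935469, cosh=1.470405, sinh=1.078003; start (x,ẋ)=(0.056200, 0.502100) → end (x,ẋ)=(0.226874, 0.701469)
phase 2: p=0.2939, T=0.588, ωT=1.809394, cosh=3.135248, sinh=2.971495; start (x,ẋ)=(0.226874, 0.701469) → end (x,ẋ)=(0.761129, 1.586401)

1 0.3040 0.2269 0.7015
2 0.8920 0.7611 1.5864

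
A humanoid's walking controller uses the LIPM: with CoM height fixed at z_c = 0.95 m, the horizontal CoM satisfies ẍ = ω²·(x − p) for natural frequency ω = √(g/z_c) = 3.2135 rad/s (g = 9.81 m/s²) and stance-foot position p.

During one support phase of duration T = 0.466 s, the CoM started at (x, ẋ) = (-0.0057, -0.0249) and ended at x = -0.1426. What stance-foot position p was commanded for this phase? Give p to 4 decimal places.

ωT = 3.2135·0.466 = 1.497491; cosh(ωT) = 2.347075, sinh(ωT) = 2.123384
x(T) = p + (x₀−p)·cosh(ωT) + (ẋ₀/ω)·sinh(ωT) ⇒ p·(1 − cosh) = x(T) − x₀·cosh − (ẋ₀/ω)·sinh
numerator   = -0.1426 − (-0.0057)·2.347075 − (-0.0249/3.2135)·2.123384 = -0.112769
denominator = 1 − 2.347075 = -1.347075
p = -0.112769 / -1.347075 = 0.0837

p = 0.0837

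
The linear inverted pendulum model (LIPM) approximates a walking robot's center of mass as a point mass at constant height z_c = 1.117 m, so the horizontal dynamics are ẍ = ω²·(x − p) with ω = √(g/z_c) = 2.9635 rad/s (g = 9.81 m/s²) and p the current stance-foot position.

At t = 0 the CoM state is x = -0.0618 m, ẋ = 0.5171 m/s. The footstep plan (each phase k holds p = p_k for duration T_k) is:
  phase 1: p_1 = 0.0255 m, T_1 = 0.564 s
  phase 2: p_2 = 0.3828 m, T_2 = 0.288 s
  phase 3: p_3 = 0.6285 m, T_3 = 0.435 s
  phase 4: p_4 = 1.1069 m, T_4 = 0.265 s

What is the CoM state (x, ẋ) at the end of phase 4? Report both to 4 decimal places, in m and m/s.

phase 1: p=0.0255, T=0.564, ωT=1.671414, cosh=2.753833, sinh=2.565852; start (x,ẋ)=(-0.061800, 0.517100) → end (x,ẋ)=(0.232805, 0.760186)
phase 2: p=0.3828, T=0.288, ωT=0.853488, cosh=1.386874, sinh=0.960948; start (x,ẋ)=(0.232805, 0.760186) → end (x,ẋ)=(0.421274, 0.627132)
phase 3: p=0.6285, T=0.435, ωT=1.289122, cosh=1.952556, sinh=1.677044; start (x,ẋ)=(0.421274, 0.627132) → end (x,ẋ)=(0.578774, 0.194615)
phase 4: p=1.1069, T=0.265, ωT=0.785327, cosh=1.324548, sinh=0.868577; start (x,ẋ)=(0.578774, 0.194615) → end (x,ẋ)=(0.464412, -1.101634)

x = 0.4644, ẋ = -1.1016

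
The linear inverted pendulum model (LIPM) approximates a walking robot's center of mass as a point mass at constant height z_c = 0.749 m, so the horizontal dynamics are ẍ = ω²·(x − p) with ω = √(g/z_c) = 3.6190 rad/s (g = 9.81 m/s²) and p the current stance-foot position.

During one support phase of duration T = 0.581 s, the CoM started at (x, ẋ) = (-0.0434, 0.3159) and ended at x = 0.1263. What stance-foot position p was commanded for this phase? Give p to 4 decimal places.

ωT = 3.6190·0.581 = 2.102639; cosh(ωT) = 4.154941, sinh(ωT) = 4.032808
x(T) = p + (x₀−p)·cosh(ωT) + (ẋ₀/ω)·sinh(ωT) ⇒ p·(1 − cosh) = x(T) − x₀·cosh − (ẋ₀/ω)·sinh
numerator   = 0.1263 − (-0.0434)·4.154941 − (0.3159/3.6190)·4.032808 = -0.045397
denominator = 1 − 4.154941 = -3.154941
p = -0.045397 / -3.154941 = 0.0144

p = 0.0144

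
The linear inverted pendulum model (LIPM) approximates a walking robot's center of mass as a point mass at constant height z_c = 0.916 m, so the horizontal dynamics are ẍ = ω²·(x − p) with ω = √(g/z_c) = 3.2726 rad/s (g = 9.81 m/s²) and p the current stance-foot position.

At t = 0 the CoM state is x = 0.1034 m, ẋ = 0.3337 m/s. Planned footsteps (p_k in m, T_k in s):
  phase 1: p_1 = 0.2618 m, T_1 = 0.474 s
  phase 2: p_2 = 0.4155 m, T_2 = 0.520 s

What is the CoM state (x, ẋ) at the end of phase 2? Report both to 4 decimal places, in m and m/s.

x = -0.7548, ẋ = -3.7053

phase 1: p=0.2618, T=0.474, ωT=1.551212, cosh=2.464588, sinh=2.252598; start (x,ẋ)=(0.103400, 0.333700) → end (x,ẋ)=(0.101102, -0.345268)
phase 2: p=0.4155, T=0.520, ωT=1.701752, cosh=2.832955, sinh=2.650591; start (x,ẋ)=(0.101102, -0.345268) → end (x,ẋ)=(-0.754821, -3.705321)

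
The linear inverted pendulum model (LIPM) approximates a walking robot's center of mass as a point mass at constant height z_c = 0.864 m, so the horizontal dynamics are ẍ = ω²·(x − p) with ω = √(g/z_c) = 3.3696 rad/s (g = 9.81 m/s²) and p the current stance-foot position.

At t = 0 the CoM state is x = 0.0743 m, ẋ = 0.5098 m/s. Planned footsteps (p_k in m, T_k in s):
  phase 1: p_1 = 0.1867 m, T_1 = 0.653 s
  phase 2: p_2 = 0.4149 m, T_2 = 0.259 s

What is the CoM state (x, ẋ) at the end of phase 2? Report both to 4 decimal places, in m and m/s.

x = 0.5083, ẋ = 0.6769

phase 1: p=0.1867, T=0.653, ωT=2.200349, cosh=4.569463, sinh=4.458699; start (x,ẋ)=(0.074300, 0.509800) → end (x,ẋ)=(0.347666, 0.640811)
phase 2: p=0.4149, T=0.259, ωT=0.872726, cosh=1.405619, sinh=0.987808; start (x,ẋ)=(0.347666, 0.640811) → end (x,ẋ)=(0.508251, 0.676948)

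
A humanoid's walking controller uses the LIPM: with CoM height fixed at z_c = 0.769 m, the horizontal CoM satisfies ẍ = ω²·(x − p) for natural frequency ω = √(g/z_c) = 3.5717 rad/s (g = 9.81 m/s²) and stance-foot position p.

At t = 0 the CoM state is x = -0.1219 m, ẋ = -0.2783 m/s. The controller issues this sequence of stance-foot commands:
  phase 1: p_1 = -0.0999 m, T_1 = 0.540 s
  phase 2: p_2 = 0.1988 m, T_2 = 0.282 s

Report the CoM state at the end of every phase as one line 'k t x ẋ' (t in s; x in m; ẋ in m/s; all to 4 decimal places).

1 0.5400 -0.4396 -1.2423
2 0.8220 -1.2044 -4.6326

phase 1: p=-0.0999, T=0.540, ωT=1.928718, cosh=3.513009, sinh=3.367675; start (x,ẋ)=(-0.121900, -0.278300) → end (x,ẋ)=(-0.439589, -1.242294)
phase 2: p=0.1988, T=0.282, ωT=1.007219, cosh=1.551605, sinh=1.186372; start (x,ẋ)=(-0.439589, -1.242294) → end (x,ẋ)=(-1.204366, -4.632636)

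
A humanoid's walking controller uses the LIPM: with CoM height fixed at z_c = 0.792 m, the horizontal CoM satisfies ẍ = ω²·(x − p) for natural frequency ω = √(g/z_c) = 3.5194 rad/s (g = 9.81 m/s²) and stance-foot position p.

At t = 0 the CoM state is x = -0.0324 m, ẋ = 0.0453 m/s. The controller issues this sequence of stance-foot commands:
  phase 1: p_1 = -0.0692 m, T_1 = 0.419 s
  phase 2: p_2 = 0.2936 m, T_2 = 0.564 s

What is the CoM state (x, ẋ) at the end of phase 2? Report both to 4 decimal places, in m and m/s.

phase 1: p=-0.0692, T=0.419, ωT=1.474629, cosh=2.299138, sinh=2.070274; start (x,ẋ)=(-0.032400, 0.045300) → end (x,ẋ)=(0.042056, 0.372280)
phase 2: p=0.2936, T=0.564, ωT=1.984942, cosh=3.708005, sinh=3.570617; start (x,ẋ)=(0.042056, 0.372280) → end (x,ẋ)=(-0.261429, -1.780594)

x = -0.2614, ẋ = -1.7806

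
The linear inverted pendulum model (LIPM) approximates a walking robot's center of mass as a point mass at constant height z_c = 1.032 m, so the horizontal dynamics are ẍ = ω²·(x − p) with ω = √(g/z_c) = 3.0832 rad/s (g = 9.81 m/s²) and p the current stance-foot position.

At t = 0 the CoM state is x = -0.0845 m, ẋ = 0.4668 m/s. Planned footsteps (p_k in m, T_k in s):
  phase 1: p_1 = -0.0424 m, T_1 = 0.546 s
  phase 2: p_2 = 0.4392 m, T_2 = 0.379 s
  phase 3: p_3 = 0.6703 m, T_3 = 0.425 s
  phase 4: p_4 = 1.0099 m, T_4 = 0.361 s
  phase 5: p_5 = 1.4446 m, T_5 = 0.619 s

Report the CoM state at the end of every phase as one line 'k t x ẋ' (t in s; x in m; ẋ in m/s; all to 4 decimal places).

1 0.5460 0.2339 0.9626
2 0.9250 0.5307 0.7781
3 1.3500 0.8264 0.8074
4 1.7110 1.0561 0.5934
5 2.3300 0.7405 -1.9054

phase 1: p=-0.0424, T=0.546, ωT=1.683427, cosh=2.784856, sinh=2.599120; start (x,ẋ)=(-0.084500, 0.466800) → end (x,ẋ)=(0.233867, 0.962598)
phase 2: p=0.4392, T=0.379, ωT=1.168533, cosh=1.764046, sinh=1.453223; start (x,ẋ)=(0.233867, 0.962598) → end (x,ẋ)=(0.530691, 0.778058)
phase 3: p=0.6703, T=0.425, ωT=1.310360, cosh=1.988616, sinh=1.718893; start (x,ẋ)=(0.530691, 0.778058) → end (x,ẋ)=(0.826440, 0.807373)
phase 4: p=1.0099, T=0.361, ωT=1.113035, cosh=1.686071, sinh=1.357511; start (x,ẋ)=(0.826440, 0.807373) → end (x,ẋ)=(1.056055, 0.593422)
phase 5: p=1.4446, T=0.619, ωT=1.908501, cosh=3.445637, sinh=3.297335; start (x,ẋ)=(1.056055, 0.593422) → end (x,ẋ)=(0.740450, -1.905368)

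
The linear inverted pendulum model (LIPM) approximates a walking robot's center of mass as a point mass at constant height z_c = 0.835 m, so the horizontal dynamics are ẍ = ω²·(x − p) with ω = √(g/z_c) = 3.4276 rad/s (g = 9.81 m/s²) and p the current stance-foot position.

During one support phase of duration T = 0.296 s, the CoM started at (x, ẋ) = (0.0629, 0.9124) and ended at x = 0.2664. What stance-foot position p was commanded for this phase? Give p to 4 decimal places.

p = 0.2687

ωT = 3.4276·0.296 = 1.014570; cosh(ωT) = 1.560367, sinh(ωT) = 1.197809
x(T) = p + (x₀−p)·cosh(ωT) + (ẋ₀/ω)·sinh(ωT) ⇒ p·(1 − cosh) = x(T) − x₀·cosh − (ẋ₀/ω)·sinh
numerator   = 0.2664 − (0.0629)·1.560367 − (0.9124/3.4276)·1.197809 = -0.150594
denominator = 1 − 1.560367 = -0.560367
p = -0.150594 / -0.560367 = 0.2687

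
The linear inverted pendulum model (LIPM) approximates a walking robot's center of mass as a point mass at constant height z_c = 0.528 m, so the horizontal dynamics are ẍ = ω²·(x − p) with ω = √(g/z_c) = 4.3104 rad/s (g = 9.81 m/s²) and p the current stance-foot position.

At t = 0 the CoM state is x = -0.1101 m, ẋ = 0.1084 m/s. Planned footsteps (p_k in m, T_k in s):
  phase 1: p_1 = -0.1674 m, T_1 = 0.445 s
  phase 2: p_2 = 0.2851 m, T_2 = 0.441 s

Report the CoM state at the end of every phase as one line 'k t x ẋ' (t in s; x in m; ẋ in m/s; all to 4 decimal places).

1 0.4450 0.1156 1.1996
2 0.8860 0.6158 1.7137

phase 1: p=-0.1674, T=0.445, ωT=1.918128, cosh=3.477542, sinh=3.330660; start (x,ẋ)=(-0.110100, 0.108400) → end (x,ẋ)=(0.115624, 1.199592)
phase 2: p=0.2851, T=0.441, ωT=1.900886, cosh=3.420630, sinh=3.271194; start (x,ẋ)=(0.115624, 1.199592) → end (x,ẋ)=(0.615765, 1.713724)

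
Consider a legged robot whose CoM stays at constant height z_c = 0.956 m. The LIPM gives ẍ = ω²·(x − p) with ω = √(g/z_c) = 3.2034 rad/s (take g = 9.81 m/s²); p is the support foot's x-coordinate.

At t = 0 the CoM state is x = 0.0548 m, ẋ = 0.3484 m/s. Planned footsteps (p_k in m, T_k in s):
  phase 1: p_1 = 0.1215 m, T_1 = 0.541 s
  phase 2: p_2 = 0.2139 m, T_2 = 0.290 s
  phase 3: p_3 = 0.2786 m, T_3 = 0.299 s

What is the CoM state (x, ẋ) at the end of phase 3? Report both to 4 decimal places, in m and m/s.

phase 1: p=0.1215, T=0.541, ωT=1.733039, cosh=2.917285, sinh=2.740539; start (x,ẋ)=(0.054800, 0.348400) → end (x,ẋ)=(0.224977, 0.430820)
phase 2: p=0.2139, T=0.290, ωT=0.928986, cosh=1.463447, sinh=1.068493; start (x,ẋ)=(0.224977, 0.430820) → end (x,ẋ)=(0.373810, 0.668395)
phase 3: p=0.2786, T=0.299, ωT=0.957817, cosh=1.494865, sinh=1.111135; start (x,ẋ)=(0.373810, 0.668395) → end (x,ẋ)=(0.652766, 1.338052)

x = 0.6528, ẋ = 1.3381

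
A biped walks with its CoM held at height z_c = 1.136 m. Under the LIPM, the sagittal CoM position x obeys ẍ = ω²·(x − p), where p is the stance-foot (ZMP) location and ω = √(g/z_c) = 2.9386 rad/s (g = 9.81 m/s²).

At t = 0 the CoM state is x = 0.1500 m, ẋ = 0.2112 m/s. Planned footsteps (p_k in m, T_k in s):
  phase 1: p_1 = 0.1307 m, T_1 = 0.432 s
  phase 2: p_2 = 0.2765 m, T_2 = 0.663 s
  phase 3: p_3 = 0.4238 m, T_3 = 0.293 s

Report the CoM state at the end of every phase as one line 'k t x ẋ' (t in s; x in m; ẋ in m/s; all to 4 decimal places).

1 0.4320 0.2856 0.4985
2 1.0950 0.8919 1.8757
3 1.3880 1.6965 3.9513

phase 1: p=0.1307, T=0.432, ωT=1.269475, cosh=1.919982, sinh=1.639003; start (x,ẋ)=(0.150000, 0.211200) → end (x,ẋ)=(0.285552, 0.498456)
phase 2: p=0.2765, T=0.663, ωT=1.948292, cosh=3.579604, sinh=3.437087; start (x,ẋ)=(0.285552, 0.498456) → end (x,ẋ)=(0.891915, 1.875706)
phase 3: p=0.4238, T=0.293, ωT=0.861010, cosh=1.394142, sinh=0.971407; start (x,ẋ)=(0.891915, 1.875706) → end (x,ẋ)=(1.696467, 3.951270)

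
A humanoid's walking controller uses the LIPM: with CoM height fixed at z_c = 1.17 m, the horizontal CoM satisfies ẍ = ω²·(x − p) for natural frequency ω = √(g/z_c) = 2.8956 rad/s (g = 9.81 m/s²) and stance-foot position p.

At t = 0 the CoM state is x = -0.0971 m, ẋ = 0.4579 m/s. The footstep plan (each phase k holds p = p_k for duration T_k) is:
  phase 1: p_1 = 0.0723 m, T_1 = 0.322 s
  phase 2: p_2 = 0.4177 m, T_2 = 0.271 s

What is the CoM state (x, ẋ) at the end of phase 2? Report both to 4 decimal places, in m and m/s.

phase 1: p=0.0723, T=0.322, ωT=0.932383, cosh=1.467086, sinh=1.073471; start (x,ẋ)=(-0.097100, 0.457900) → end (x,ẋ)=(-0.006469, 0.145225)
phase 2: p=0.4177, T=0.271, ωT=0.784708, cosh=1.324010, sinh=0.867756; start (x,ẋ)=(-0.006469, 0.145225) → end (x,ẋ)=(-0.100383, -0.873520)

x = -0.1004, ẋ = -0.8735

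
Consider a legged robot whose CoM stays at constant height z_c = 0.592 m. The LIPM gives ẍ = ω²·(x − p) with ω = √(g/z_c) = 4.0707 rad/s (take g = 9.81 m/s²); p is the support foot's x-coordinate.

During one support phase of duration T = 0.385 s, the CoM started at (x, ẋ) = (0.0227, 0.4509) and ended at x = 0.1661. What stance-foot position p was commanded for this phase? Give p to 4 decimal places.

ωT = 4.0707·0.385 = 1.567220; cosh(ωT) = 2.500963, sinh(ωT) = 2.292339
x(T) = p + (x₀−p)·cosh(ωT) + (ẋ₀/ω)·sinh(ωT) ⇒ p·(1 − cosh) = x(T) − x₀·cosh − (ẋ₀/ω)·sinh
numerator   = 0.1661 − (0.0227)·2.500963 − (0.4509/4.0707)·2.292339 = -0.144588
denominator = 1 − 2.500963 = -1.500963
p = -0.144588 / -1.500963 = 0.0963

p = 0.0963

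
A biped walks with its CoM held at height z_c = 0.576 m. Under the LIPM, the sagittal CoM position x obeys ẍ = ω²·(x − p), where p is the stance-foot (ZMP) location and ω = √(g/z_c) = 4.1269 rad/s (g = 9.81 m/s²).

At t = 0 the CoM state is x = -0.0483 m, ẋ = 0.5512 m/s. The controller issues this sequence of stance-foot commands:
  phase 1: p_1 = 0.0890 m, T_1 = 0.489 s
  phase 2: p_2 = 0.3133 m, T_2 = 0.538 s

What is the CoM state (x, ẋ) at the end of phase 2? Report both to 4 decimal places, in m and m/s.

phase 1: p=0.0890, T=0.489, ωT=2.018054, cosh=3.828292, sinh=3.695378; start (x,ẋ)=(-0.048300, 0.551200) → end (x,ẋ)=(0.056940, 0.016267)
phase 2: p=0.3133, T=0.538, ωT=2.220272, cosh=4.659208, sinh=4.550629; start (x,ẋ)=(0.056940, 0.016267) → end (x,ẋ)=(-0.863196, -4.738642)

x = -0.8632, ẋ = -4.7386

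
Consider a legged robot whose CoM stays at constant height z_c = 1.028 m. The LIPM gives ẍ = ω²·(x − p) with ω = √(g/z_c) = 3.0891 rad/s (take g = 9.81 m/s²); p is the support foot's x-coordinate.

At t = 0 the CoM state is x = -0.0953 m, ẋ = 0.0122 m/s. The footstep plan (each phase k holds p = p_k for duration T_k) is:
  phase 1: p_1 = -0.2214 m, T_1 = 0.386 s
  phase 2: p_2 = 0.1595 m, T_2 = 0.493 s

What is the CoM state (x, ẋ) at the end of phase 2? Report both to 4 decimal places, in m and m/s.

phase 1: p=-0.2214, T=0.386, ωT=1.192393, cosh=1.799225, sinh=1.495731; start (x,ẋ)=(-0.095300, 0.012200) → end (x,ẋ)=(0.011389, 0.604591)
phase 2: p=0.1595, T=0.493, ωT=1.522926, cosh=2.401849, sinh=2.183776; start (x,ẋ)=(0.011389, 0.604591) → end (x,ẋ)=(0.231164, 0.452996)

x = 0.2312, ẋ = 0.4530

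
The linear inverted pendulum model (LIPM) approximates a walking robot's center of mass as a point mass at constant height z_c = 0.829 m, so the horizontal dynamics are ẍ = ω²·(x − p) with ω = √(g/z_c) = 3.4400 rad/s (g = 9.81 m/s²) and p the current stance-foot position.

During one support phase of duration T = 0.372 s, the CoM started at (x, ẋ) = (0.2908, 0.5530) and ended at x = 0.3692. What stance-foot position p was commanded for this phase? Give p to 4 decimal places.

p = 0.4917

ωT = 3.4400·0.372 = 1.279680; cosh(ωT) = 1.936808, sinh(ωT) = 1.658681
x(T) = p + (x₀−p)·cosh(ωT) + (ẋ₀/ω)·sinh(ωT) ⇒ p·(1 − cosh) = x(T) − x₀·cosh − (ẋ₀/ω)·sinh
numerator   = 0.3692 − (0.2908)·1.936808 − (0.5530/3.4400)·1.658681 = -0.460666
denominator = 1 − 1.936808 = -0.936808
p = -0.460666 / -0.936808 = 0.4917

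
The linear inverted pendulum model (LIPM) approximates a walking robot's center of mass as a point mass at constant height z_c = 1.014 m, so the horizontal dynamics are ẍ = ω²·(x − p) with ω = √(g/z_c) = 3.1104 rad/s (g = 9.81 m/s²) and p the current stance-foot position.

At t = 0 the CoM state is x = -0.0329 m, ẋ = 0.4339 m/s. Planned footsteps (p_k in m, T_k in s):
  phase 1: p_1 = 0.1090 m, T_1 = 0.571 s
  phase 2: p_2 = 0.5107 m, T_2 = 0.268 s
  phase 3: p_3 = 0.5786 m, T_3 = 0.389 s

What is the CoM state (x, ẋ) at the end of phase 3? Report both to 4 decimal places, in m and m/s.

x = -1.1793, ẋ = -5.2237

phase 1: p=0.1090, T=0.571, ωT=1.776038, cosh=3.037859, sinh=2.868552; start (x,ẋ)=(-0.032900, 0.433900) → end (x,ẋ)=(0.078090, 0.052047)
phase 2: p=0.5107, T=0.268, ωT=0.833587, cosh=1.368024, sinh=0.933536; start (x,ẋ)=(0.078090, 0.052047) → end (x,ẋ)=(-0.065500, -1.184956)
phase 3: p=0.5786, T=0.389, ωT=1.209946, cosh=1.825758, sinh=1.527544; start (x,ẋ)=(-0.065500, -1.184956) → end (x,ẋ)=(-1.179313, -5.223738)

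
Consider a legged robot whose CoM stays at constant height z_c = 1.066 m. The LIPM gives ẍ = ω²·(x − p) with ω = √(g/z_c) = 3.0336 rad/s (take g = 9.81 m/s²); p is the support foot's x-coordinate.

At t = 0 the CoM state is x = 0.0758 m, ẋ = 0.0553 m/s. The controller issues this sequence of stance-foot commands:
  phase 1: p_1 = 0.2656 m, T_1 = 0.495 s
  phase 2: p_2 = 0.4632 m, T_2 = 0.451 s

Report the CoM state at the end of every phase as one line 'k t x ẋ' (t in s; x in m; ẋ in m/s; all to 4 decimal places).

1 0.4950 -0.1427 -1.0979
2 0.9460 -1.4686 -5.6720

phase 1: p=0.2656, T=0.495, ωT=1.501632, cosh=2.355888, sinh=2.133121; start (x,ẋ)=(0.075800, 0.055300) → end (x,ẋ)=(-0.142662, -1.097922)
phase 2: p=0.4632, T=0.451, ωT=1.368154, cosh=2.091334, sinh=1.836757; start (x,ẋ)=(-0.142662, -1.097922) → end (x,ẋ)=(-1.468621, -5.671980)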